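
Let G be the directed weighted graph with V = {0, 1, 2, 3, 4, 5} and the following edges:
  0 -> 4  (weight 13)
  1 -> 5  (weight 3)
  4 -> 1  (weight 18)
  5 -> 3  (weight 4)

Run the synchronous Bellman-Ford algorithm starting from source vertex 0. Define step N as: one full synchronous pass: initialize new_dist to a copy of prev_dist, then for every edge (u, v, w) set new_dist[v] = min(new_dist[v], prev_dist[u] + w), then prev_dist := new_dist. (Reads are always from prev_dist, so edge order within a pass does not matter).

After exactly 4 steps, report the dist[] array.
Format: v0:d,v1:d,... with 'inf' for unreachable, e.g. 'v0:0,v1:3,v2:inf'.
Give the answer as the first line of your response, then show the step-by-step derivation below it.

v0:0,v1:31,v2:inf,v3:38,v4:13,v5:34

step 1: dist = v0:0,v1:inf,v2:inf,v3:inf,v4:13,v5:inf
step 2: dist = v0:0,v1:31,v2:inf,v3:inf,v4:13,v5:inf
step 3: dist = v0:0,v1:31,v2:inf,v3:inf,v4:13,v5:34
step 4: dist = v0:0,v1:31,v2:inf,v3:38,v4:13,v5:34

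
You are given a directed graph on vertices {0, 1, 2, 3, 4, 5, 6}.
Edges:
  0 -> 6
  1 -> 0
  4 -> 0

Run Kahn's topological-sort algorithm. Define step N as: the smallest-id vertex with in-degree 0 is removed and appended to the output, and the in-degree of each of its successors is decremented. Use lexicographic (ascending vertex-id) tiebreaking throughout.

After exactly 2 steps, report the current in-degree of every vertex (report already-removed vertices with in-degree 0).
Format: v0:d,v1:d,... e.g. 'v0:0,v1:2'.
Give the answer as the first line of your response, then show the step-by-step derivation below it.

v0:1,v1:0,v2:0,v3:0,v4:0,v5:0,v6:1

step 1: output 1; order=[1]; indeg=(1,0,0,0,0,0,1)
step 2: output 2; order=[1,2]; indeg=(1,0,0,0,0,0,1)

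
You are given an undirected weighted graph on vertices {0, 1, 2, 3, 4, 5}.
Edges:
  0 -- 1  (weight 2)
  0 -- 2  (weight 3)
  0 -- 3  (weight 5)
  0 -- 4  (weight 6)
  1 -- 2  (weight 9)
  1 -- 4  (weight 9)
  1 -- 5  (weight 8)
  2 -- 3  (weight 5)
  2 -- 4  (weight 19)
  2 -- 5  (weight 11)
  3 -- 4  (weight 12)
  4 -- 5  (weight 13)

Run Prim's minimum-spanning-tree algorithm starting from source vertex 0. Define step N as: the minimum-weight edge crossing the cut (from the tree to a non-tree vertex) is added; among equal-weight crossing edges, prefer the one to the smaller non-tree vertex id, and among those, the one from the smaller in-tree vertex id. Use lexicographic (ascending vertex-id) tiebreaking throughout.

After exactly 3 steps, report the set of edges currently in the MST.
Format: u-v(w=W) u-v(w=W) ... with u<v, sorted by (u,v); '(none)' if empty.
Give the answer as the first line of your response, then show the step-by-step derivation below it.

0-1(w=2) 0-2(w=3) 0-3(w=5)

step 1: add edge 0-1 (w=2); MST = {0-1(w=2)}
step 2: add edge 0-2 (w=3); MST = {0-1(w=2) 0-2(w=3)}
step 3: add edge 0-3 (w=5); MST = {0-1(w=2) 0-2(w=3) 0-3(w=5)}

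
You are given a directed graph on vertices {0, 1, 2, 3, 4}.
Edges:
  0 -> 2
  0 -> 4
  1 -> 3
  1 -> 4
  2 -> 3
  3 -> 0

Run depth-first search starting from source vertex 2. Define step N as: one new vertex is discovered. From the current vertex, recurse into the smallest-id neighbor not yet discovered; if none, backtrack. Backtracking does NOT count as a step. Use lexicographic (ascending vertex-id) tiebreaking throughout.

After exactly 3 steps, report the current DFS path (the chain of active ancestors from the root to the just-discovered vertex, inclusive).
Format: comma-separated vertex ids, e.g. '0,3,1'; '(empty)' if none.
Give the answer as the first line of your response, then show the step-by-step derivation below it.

2,3,0

step 1: discover 2; path=2; order=2
step 2: discover 3; path=2>3; order=2,3
step 3: discover 0; path=2>3>0; order=2,3,0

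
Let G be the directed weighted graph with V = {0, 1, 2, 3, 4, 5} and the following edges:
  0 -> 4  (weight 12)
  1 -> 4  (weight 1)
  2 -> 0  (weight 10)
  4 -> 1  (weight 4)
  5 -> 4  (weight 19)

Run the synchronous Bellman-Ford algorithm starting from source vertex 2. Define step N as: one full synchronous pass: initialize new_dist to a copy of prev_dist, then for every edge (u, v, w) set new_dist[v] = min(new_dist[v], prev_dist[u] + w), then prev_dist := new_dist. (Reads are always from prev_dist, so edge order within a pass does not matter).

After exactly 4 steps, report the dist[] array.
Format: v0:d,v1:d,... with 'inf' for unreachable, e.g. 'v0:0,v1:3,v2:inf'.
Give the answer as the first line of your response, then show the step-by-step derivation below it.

v0:10,v1:26,v2:0,v3:inf,v4:22,v5:inf

step 1: dist = v0:10,v1:inf,v2:0,v3:inf,v4:inf,v5:inf
step 2: dist = v0:10,v1:inf,v2:0,v3:inf,v4:22,v5:inf
step 3: dist = v0:10,v1:26,v2:0,v3:inf,v4:22,v5:inf
step 4: dist = v0:10,v1:26,v2:0,v3:inf,v4:22,v5:inf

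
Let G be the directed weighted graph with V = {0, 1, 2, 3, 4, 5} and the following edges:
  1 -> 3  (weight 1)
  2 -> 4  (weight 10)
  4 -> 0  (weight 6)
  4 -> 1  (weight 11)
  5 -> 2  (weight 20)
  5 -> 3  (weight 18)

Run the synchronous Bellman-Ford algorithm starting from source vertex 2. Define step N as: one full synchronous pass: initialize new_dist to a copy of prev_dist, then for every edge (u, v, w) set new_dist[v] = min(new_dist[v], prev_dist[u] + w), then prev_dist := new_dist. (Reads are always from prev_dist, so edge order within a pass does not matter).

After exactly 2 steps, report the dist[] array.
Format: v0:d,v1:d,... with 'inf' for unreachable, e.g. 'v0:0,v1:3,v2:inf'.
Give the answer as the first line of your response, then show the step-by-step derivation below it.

v0:16,v1:21,v2:0,v3:inf,v4:10,v5:inf

step 1: dist = v0:inf,v1:inf,v2:0,v3:inf,v4:10,v5:inf
step 2: dist = v0:16,v1:21,v2:0,v3:inf,v4:10,v5:inf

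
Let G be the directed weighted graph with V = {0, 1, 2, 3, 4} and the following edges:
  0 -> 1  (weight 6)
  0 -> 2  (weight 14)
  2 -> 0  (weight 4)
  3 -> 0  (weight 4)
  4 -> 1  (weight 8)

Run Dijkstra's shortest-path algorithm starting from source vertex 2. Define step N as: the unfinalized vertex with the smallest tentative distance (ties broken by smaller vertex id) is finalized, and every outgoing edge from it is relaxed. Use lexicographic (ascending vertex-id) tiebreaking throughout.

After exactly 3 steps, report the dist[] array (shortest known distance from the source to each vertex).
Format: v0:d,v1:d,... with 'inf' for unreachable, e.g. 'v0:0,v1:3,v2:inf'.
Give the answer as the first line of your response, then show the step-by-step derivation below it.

v0:4,v1:10,v2:0,v3:inf,v4:inf

step 1: dist = v0:4,v1:inf,v2:0,v3:inf,v4:inf
step 2: dist = v0:4,v1:10,v2:0,v3:inf,v4:inf
step 3: dist = v0:4,v1:10,v2:0,v3:inf,v4:inf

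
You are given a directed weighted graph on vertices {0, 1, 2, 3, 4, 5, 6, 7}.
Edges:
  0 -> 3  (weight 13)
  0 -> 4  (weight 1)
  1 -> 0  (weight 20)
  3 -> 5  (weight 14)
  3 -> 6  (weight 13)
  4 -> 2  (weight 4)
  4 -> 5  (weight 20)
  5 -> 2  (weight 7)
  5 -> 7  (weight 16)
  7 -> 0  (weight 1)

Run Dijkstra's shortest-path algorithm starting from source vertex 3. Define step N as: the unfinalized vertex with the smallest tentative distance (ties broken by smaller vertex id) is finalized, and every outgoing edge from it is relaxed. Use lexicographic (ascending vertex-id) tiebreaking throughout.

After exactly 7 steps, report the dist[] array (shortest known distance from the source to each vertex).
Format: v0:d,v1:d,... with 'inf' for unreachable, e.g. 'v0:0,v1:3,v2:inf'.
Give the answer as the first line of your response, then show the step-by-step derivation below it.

v0:31,v1:inf,v2:21,v3:0,v4:32,v5:14,v6:13,v7:30

step 1: dist = v0:inf,v1:inf,v2:inf,v3:0,v4:inf,v5:14,v6:13,v7:inf
step 2: dist = v0:inf,v1:inf,v2:inf,v3:0,v4:inf,v5:14,v6:13,v7:inf
step 3: dist = v0:inf,v1:inf,v2:21,v3:0,v4:inf,v5:14,v6:13,v7:30
step 4: dist = v0:inf,v1:inf,v2:21,v3:0,v4:inf,v5:14,v6:13,v7:30
step 5: dist = v0:31,v1:inf,v2:21,v3:0,v4:inf,v5:14,v6:13,v7:30
step 6: dist = v0:31,v1:inf,v2:21,v3:0,v4:32,v5:14,v6:13,v7:30
step 7: dist = v0:31,v1:inf,v2:21,v3:0,v4:32,v5:14,v6:13,v7:30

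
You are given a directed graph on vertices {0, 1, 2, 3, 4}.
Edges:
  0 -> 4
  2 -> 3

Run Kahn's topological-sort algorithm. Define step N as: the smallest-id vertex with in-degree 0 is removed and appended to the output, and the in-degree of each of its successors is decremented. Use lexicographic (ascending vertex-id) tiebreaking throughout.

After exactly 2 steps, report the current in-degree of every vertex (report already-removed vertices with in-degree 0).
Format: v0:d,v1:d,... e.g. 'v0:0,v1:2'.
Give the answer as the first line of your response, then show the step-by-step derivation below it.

v0:0,v1:0,v2:0,v3:1,v4:0

step 1: output 0; order=[0]; indeg=(0,0,0,1,0)
step 2: output 1; order=[0,1]; indeg=(0,0,0,1,0)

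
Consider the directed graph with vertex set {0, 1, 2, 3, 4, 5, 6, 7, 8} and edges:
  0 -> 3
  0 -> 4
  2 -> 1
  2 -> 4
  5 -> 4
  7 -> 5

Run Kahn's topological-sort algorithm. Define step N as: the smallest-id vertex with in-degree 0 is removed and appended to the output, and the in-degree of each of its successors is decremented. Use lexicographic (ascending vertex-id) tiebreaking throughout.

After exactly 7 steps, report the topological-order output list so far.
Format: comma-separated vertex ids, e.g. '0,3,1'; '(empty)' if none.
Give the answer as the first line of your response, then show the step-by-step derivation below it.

0,2,1,3,6,7,5

step 1: output 0; order=[0]; indeg=(0,1,0,0,2,1,0,0,0)
step 2: output 2; order=[0,2]; indeg=(0,0,0,0,1,1,0,0,0)
step 3: output 1; order=[0,2,1]; indeg=(0,0,0,0,1,1,0,0,0)
step 4: output 3; order=[0,2,1,3]; indeg=(0,0,0,0,1,1,0,0,0)
step 5: output 6; order=[0,2,1,3,6]; indeg=(0,0,0,0,1,1,0,0,0)
step 6: output 7; order=[0,2,1,3,6,7]; indeg=(0,0,0,0,1,0,0,0,0)
step 7: output 5; order=[0,2,1,3,6,7,5]; indeg=(0,0,0,0,0,0,0,0,0)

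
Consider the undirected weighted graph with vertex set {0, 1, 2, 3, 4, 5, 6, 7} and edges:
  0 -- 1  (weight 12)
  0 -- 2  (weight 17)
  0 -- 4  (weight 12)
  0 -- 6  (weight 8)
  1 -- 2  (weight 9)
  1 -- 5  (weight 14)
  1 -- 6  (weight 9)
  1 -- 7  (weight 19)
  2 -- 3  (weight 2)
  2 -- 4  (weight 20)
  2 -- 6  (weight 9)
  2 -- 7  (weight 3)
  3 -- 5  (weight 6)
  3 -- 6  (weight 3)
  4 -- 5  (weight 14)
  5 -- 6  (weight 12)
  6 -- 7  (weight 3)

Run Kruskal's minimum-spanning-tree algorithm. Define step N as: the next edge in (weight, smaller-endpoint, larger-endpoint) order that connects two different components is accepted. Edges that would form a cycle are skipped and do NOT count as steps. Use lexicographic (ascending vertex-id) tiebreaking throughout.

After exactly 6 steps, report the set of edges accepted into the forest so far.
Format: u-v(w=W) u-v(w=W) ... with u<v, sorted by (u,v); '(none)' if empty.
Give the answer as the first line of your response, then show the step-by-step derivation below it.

0-6(w=8) 1-2(w=9) 2-3(w=2) 2-7(w=3) 3-5(w=6) 3-6(w=3)

step 1: add edge 2-3 (w=2); MST = {2-3(w=2)}
step 2: add edge 2-7 (w=3); MST = {2-3(w=2) 2-7(w=3)}
step 3: add edge 3-6 (w=3); MST = {2-3(w=2) 2-7(w=3) 3-6(w=3)}
step 4: add edge 3-5 (w=6); MST = {2-3(w=2) 2-7(w=3) 3-5(w=6) 3-6(w=3)}
step 5: add edge 0-6 (w=8); MST = {0-6(w=8) 2-3(w=2) 2-7(w=3) 3-5(w=6) 3-6(w=3)}
step 6: add edge 1-2 (w=9); MST = {0-6(w=8) 1-2(w=9) 2-3(w=2) 2-7(w=3) 3-5(w=6) 3-6(w=3)}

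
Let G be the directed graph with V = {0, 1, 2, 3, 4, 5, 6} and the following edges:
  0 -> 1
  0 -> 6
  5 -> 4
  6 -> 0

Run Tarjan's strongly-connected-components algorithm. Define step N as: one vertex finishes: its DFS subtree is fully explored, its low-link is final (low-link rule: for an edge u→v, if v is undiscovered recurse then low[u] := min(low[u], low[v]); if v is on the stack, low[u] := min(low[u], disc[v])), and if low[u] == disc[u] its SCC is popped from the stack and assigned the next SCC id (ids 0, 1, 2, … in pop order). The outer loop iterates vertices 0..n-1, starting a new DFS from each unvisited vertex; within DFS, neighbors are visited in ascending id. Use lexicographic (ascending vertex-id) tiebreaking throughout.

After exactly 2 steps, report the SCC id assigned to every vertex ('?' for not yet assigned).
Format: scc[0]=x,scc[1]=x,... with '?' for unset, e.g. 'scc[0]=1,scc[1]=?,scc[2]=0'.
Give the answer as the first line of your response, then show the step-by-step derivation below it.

scc[0]=?,scc[1]=0,scc[2]=?,scc[3]=?,scc[4]=?,scc[5]=?,scc[6]=?

step 1: low=(low[0]=0,low[1]=1,low[2]=?,low[3]=?,low[4]=?,low[5]=?,low[6]=?); scc=(scc[0]=?,scc[1]=0,scc[2]=?,scc[3]=?,scc[4]=?,scc[5]=?,scc[6]=?)
step 2: low=(low[0]=0,low[1]=1,low[2]=?,low[3]=?,low[4]=?,low[5]=?,low[6]=0); scc=(scc[0]=?,scc[1]=0,scc[2]=?,scc[3]=?,scc[4]=?,scc[5]=?,scc[6]=?)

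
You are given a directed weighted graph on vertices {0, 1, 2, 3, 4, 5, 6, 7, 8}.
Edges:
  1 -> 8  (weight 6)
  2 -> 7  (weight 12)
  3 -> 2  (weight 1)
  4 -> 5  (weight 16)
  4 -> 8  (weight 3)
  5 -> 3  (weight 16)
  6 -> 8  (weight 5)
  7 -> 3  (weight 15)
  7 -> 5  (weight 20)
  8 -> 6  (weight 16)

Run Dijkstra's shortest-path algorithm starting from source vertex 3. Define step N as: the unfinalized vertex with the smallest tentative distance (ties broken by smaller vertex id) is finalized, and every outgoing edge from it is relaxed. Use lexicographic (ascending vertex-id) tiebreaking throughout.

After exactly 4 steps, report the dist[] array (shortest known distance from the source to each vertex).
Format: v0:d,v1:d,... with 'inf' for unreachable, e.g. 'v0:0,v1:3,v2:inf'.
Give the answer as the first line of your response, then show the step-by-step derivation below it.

v0:inf,v1:inf,v2:1,v3:0,v4:inf,v5:33,v6:inf,v7:13,v8:inf

step 1: dist = v0:inf,v1:inf,v2:1,v3:0,v4:inf,v5:inf,v6:inf,v7:inf,v8:inf
step 2: dist = v0:inf,v1:inf,v2:1,v3:0,v4:inf,v5:inf,v6:inf,v7:13,v8:inf
step 3: dist = v0:inf,v1:inf,v2:1,v3:0,v4:inf,v5:33,v6:inf,v7:13,v8:inf
step 4: dist = v0:inf,v1:inf,v2:1,v3:0,v4:inf,v5:33,v6:inf,v7:13,v8:inf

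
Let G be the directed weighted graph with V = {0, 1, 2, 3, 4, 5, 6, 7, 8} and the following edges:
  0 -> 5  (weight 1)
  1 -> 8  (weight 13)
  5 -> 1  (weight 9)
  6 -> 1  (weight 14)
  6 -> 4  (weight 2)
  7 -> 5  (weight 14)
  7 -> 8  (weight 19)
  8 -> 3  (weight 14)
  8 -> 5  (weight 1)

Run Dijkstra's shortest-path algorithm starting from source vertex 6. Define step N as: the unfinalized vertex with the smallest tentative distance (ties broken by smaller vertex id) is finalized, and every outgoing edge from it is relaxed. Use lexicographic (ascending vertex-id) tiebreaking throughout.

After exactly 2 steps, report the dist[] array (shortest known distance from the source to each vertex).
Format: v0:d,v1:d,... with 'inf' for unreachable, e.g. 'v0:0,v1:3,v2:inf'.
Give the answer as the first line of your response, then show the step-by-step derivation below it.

v0:inf,v1:14,v2:inf,v3:inf,v4:2,v5:inf,v6:0,v7:inf,v8:inf

step 1: dist = v0:inf,v1:14,v2:inf,v3:inf,v4:2,v5:inf,v6:0,v7:inf,v8:inf
step 2: dist = v0:inf,v1:14,v2:inf,v3:inf,v4:2,v5:inf,v6:0,v7:inf,v8:inf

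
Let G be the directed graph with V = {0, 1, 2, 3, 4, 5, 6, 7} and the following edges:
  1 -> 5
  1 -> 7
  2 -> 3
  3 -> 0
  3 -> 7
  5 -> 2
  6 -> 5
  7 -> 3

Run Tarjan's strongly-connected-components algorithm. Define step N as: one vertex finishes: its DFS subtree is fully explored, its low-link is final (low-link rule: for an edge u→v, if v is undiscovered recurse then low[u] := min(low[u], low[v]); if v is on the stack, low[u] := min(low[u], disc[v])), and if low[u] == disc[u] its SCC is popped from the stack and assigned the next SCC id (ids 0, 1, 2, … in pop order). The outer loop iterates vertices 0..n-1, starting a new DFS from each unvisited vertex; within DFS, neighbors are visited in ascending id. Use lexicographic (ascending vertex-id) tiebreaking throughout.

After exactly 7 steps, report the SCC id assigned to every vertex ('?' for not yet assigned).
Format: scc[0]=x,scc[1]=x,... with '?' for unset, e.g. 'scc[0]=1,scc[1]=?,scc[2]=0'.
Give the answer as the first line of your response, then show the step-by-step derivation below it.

scc[0]=0,scc[1]=4,scc[2]=2,scc[3]=1,scc[4]=5,scc[5]=3,scc[6]=?,scc[7]=1

step 1: low=(low[0]=0,low[1]=?,low[2]=?,low[3]=?,low[4]=?,low[5]=?,low[6]=?,low[7]=?); scc=(scc[0]=0,scc[1]=?,scc[2]=?,scc[3]=?,scc[4]=?,scc[5]=?,scc[6]=?,scc[7]=?)
step 2: low=(low[0]=0,low[1]=1,low[2]=3,low[3]=4,low[4]=?,low[5]=2,low[6]=?,low[7]=4); scc=(scc[0]=0,scc[1]=?,scc[2]=?,scc[3]=?,scc[4]=?,scc[5]=?,scc[6]=?,scc[7]=?)
step 3: low=(low[0]=0,low[1]=1,low[2]=3,low[3]=4,low[4]=?,low[5]=2,low[6]=?,low[7]=4); scc=(scc[0]=0,scc[1]=?,scc[2]=?,scc[3]=1,scc[4]=?,scc[5]=?,scc[6]=?,scc[7]=1)
step 4: low=(low[0]=0,low[1]=1,low[2]=3,low[3]=4,low[4]=?,low[5]=2,low[6]=?,low[7]=4); scc=(scc[0]=0,scc[1]=?,scc[2]=2,scc[3]=1,scc[4]=?,scc[5]=?,scc[6]=?,scc[7]=1)
step 5: low=(low[0]=0,low[1]=1,low[2]=3,low[3]=4,low[4]=?,low[5]=2,low[6]=?,low[7]=4); scc=(scc[0]=0,scc[1]=?,scc[2]=2,scc[3]=1,scc[4]=?,scc[5]=3,scc[6]=?,scc[7]=1)
step 6: low=(low[0]=0,low[1]=1,low[2]=3,low[3]=4,low[4]=?,low[5]=2,low[6]=?,low[7]=4); scc=(scc[0]=0,scc[1]=4,scc[2]=2,scc[3]=1,scc[4]=?,scc[5]=3,scc[6]=?,scc[7]=1)
step 7: low=(low[0]=0,low[1]=1,low[2]=3,low[3]=4,low[4]=6,low[5]=2,low[6]=?,low[7]=4); scc=(scc[0]=0,scc[1]=4,scc[2]=2,scc[3]=1,scc[4]=5,scc[5]=3,scc[6]=?,scc[7]=1)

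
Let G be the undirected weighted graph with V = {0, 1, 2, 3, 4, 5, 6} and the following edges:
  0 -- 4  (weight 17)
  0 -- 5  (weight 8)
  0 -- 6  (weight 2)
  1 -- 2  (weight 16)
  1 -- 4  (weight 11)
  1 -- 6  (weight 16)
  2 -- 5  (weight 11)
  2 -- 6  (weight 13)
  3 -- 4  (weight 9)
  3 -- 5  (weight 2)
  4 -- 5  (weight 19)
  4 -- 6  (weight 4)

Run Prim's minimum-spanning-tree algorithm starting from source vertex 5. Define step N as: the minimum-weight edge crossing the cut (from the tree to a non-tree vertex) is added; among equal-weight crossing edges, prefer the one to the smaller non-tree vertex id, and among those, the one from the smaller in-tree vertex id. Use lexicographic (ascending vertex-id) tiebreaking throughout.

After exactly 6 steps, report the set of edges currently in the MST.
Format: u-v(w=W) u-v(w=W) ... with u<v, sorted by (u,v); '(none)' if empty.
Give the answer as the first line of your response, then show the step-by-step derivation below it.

0-5(w=8) 0-6(w=2) 1-4(w=11) 2-5(w=11) 3-5(w=2) 4-6(w=4)

step 1: add edge 3-5 (w=2); MST = {3-5(w=2)}
step 2: add edge 0-5 (w=8); MST = {0-5(w=8) 3-5(w=2)}
step 3: add edge 0-6 (w=2); MST = {0-5(w=8) 0-6(w=2) 3-5(w=2)}
step 4: add edge 4-6 (w=4); MST = {0-5(w=8) 0-6(w=2) 3-5(w=2) 4-6(w=4)}
step 5: add edge 1-4 (w=11); MST = {0-5(w=8) 0-6(w=2) 1-4(w=11) 3-5(w=2) 4-6(w=4)}
step 6: add edge 2-5 (w=11); MST = {0-5(w=8) 0-6(w=2) 1-4(w=11) 2-5(w=11) 3-5(w=2) 4-6(w=4)}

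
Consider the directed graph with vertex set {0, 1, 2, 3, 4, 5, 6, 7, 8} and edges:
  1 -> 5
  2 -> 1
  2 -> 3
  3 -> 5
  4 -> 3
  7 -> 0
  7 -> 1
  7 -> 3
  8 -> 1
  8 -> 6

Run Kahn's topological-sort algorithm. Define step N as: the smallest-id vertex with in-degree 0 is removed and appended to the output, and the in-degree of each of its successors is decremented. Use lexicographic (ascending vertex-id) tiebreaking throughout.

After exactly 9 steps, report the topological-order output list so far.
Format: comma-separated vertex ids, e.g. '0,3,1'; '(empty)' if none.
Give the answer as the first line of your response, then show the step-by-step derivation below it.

2,4,7,0,3,8,1,5,6

step 1: output 2; order=[2]; indeg=(1,2,0,2,0,2,1,0,0)
step 2: output 4; order=[2,4]; indeg=(1,2,0,1,0,2,1,0,0)
step 3: output 7; order=[2,4,7]; indeg=(0,1,0,0,0,2,1,0,0)
step 4: output 0; order=[2,4,7,0]; indeg=(0,1,0,0,0,2,1,0,0)
step 5: output 3; order=[2,4,7,0,3]; indeg=(0,1,0,0,0,1,1,0,0)
step 6: output 8; order=[2,4,7,0,3,8]; indeg=(0,0,0,0,0,1,0,0,0)
step 7: output 1; order=[2,4,7,0,3,8,1]; indeg=(0,0,0,0,0,0,0,0,0)
step 8: output 5; order=[2,4,7,0,3,8,1,5]; indeg=(0,0,0,0,0,0,0,0,0)
step 9: output 6; order=[2,4,7,0,3,8,1,5,6]; indeg=(0,0,0,0,0,0,0,0,0)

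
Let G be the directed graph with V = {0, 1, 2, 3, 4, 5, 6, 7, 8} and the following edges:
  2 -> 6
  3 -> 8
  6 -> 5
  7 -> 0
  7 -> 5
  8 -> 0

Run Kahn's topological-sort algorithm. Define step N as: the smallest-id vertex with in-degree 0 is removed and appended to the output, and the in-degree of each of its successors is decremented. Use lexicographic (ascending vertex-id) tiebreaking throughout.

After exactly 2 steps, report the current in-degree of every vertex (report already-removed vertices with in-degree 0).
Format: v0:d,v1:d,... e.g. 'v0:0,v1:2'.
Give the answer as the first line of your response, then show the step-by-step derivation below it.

v0:2,v1:0,v2:0,v3:0,v4:0,v5:2,v6:0,v7:0,v8:1

step 1: output 1; order=[1]; indeg=(2,0,0,0,0,2,1,0,1)
step 2: output 2; order=[1,2]; indeg=(2,0,0,0,0,2,0,0,1)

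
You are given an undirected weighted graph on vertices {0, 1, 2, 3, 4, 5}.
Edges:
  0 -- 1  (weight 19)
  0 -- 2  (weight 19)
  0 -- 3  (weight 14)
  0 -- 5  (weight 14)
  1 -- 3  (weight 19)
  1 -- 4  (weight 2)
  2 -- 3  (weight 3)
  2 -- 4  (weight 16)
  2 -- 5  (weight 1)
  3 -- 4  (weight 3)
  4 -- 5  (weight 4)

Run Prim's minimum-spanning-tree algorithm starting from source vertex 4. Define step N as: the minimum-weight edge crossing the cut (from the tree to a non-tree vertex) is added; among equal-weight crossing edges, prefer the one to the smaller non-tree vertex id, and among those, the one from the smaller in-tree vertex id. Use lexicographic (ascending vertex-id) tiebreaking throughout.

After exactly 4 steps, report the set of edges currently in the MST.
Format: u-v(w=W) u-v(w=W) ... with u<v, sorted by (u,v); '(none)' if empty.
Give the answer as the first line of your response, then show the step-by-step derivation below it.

1-4(w=2) 2-3(w=3) 2-5(w=1) 3-4(w=3)

step 1: add edge 1-4 (w=2); MST = {1-4(w=2)}
step 2: add edge 3-4 (w=3); MST = {1-4(w=2) 3-4(w=3)}
step 3: add edge 2-3 (w=3); MST = {1-4(w=2) 2-3(w=3) 3-4(w=3)}
step 4: add edge 2-5 (w=1); MST = {1-4(w=2) 2-3(w=3) 2-5(w=1) 3-4(w=3)}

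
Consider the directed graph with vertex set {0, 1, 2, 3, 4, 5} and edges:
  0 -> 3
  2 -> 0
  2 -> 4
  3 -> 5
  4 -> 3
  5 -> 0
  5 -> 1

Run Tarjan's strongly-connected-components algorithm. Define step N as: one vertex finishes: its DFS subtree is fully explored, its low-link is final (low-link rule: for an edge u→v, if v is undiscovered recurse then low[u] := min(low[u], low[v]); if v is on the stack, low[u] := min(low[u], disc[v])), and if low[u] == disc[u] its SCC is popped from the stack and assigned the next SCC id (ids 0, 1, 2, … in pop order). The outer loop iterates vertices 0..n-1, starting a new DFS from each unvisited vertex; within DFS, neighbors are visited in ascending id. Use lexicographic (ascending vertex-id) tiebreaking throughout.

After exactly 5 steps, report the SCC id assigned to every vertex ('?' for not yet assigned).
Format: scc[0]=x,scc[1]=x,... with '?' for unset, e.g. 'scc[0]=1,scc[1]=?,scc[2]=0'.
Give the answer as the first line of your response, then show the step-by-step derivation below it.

scc[0]=1,scc[1]=0,scc[2]=?,scc[3]=1,scc[4]=2,scc[5]=1

step 1: low=(low[0]=0,low[1]=3,low[2]=?,low[3]=1,low[4]=?,low[5]=0); scc=(scc[0]=?,scc[1]=0,scc[2]=?,scc[3]=?,scc[4]=?,scc[5]=?)
step 2: low=(low[0]=0,low[1]=3,low[2]=?,low[3]=1,low[4]=?,low[5]=0); scc=(scc[0]=?,scc[1]=0,scc[2]=?,scc[3]=?,scc[4]=?,scc[5]=?)
step 3: low=(low[0]=0,low[1]=3,low[2]=?,low[3]=0,low[4]=?,low[5]=0); scc=(scc[0]=?,scc[1]=0,scc[2]=?,scc[3]=?,scc[4]=?,scc[5]=?)
step 4: low=(low[0]=0,low[1]=3,low[2]=?,low[3]=0,low[4]=?,low[5]=0); scc=(scc[0]=1,scc[1]=0,scc[2]=?,scc[3]=1,scc[4]=?,scc[5]=1)
step 5: low=(low[0]=0,low[1]=3,low[2]=4,low[3]=0,low[4]=5,low[5]=0); scc=(scc[0]=1,scc[1]=0,scc[2]=?,scc[3]=1,scc[4]=2,scc[5]=1)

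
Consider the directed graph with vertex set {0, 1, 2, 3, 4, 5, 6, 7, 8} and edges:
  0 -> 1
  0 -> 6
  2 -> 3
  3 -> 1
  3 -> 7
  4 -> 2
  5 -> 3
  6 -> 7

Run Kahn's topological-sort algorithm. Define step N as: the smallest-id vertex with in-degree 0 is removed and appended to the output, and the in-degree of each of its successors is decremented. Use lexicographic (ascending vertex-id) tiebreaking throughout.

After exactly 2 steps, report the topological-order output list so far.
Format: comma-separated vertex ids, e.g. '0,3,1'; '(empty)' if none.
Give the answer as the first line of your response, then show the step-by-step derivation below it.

0,4

step 1: output 0; order=[0]; indeg=(0,1,1,2,0,0,0,2,0)
step 2: output 4; order=[0,4]; indeg=(0,1,0,2,0,0,0,2,0)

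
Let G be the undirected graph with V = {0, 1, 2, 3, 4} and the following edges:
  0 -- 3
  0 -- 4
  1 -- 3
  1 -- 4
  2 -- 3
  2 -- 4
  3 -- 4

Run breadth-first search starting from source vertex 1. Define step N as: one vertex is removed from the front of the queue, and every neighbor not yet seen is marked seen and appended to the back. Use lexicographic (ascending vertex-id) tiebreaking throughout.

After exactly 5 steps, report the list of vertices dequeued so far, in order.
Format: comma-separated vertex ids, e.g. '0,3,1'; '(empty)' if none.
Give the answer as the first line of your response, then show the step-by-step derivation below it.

1,3,4,0,2

step 1: dequeue 1; queue=[3,4]; order=1
step 2: dequeue 3; queue=[4,0,2]; order=1,3
step 3: dequeue 4; queue=[0,2]; order=1,3,4
step 4: dequeue 0; queue=[2]; order=1,3,4,0
step 5: dequeue 2; queue=[(empty)]; order=1,3,4,0,2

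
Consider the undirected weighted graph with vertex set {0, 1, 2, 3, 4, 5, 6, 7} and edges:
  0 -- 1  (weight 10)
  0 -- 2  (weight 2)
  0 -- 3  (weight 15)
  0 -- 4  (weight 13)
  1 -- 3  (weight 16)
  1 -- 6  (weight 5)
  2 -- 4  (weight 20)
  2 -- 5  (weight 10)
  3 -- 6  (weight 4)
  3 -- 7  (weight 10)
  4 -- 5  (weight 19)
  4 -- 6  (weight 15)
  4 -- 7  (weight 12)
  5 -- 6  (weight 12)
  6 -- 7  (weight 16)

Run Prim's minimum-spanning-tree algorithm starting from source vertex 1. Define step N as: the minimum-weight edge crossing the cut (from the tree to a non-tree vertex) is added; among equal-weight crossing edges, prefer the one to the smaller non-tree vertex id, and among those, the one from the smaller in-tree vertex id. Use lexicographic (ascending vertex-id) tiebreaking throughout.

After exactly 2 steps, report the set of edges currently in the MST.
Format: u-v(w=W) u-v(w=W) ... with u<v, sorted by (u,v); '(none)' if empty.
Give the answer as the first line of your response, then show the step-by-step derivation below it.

1-6(w=5) 3-6(w=4)

step 1: add edge 1-6 (w=5); MST = {1-6(w=5)}
step 2: add edge 3-6 (w=4); MST = {1-6(w=5) 3-6(w=4)}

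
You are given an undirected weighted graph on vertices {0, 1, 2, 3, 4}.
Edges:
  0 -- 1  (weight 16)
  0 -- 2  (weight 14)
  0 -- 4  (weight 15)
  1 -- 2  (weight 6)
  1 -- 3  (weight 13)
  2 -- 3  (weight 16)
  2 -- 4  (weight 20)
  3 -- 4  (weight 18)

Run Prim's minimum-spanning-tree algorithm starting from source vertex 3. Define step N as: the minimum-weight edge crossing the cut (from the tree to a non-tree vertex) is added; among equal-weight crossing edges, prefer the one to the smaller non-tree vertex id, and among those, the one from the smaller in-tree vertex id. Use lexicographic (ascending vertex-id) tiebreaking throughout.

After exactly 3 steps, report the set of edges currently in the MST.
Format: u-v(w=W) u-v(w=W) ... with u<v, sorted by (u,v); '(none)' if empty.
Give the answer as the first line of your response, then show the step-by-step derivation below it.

0-2(w=14) 1-2(w=6) 1-3(w=13)

step 1: add edge 1-3 (w=13); MST = {1-3(w=13)}
step 2: add edge 1-2 (w=6); MST = {1-2(w=6) 1-3(w=13)}
step 3: add edge 0-2 (w=14); MST = {0-2(w=14) 1-2(w=6) 1-3(w=13)}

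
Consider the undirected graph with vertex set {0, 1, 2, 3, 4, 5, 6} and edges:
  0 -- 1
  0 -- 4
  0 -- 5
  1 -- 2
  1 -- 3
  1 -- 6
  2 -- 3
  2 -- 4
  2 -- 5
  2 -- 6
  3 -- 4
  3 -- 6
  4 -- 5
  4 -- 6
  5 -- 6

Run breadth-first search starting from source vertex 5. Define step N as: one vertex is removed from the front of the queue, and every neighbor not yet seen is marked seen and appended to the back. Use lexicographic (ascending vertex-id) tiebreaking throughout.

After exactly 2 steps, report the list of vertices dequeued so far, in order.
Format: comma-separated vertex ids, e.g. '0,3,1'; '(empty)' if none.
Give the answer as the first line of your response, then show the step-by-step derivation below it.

5,0

step 1: dequeue 5; queue=[0,2,4,6]; order=5
step 2: dequeue 0; queue=[2,4,6,1]; order=5,0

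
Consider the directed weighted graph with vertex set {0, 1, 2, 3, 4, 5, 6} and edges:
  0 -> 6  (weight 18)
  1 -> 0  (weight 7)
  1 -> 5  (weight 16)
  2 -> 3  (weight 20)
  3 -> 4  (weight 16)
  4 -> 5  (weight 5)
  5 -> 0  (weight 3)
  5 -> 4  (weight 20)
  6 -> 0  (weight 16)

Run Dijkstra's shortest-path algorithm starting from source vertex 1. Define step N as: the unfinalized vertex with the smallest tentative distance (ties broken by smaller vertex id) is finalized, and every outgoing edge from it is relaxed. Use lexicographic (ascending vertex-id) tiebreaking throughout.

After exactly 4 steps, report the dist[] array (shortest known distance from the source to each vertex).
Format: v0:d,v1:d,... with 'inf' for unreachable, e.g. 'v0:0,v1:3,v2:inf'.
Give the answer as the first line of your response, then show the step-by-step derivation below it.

v0:7,v1:0,v2:inf,v3:inf,v4:36,v5:16,v6:25

step 1: dist = v0:7,v1:0,v2:inf,v3:inf,v4:inf,v5:16,v6:inf
step 2: dist = v0:7,v1:0,v2:inf,v3:inf,v4:inf,v5:16,v6:25
step 3: dist = v0:7,v1:0,v2:inf,v3:inf,v4:36,v5:16,v6:25
step 4: dist = v0:7,v1:0,v2:inf,v3:inf,v4:36,v5:16,v6:25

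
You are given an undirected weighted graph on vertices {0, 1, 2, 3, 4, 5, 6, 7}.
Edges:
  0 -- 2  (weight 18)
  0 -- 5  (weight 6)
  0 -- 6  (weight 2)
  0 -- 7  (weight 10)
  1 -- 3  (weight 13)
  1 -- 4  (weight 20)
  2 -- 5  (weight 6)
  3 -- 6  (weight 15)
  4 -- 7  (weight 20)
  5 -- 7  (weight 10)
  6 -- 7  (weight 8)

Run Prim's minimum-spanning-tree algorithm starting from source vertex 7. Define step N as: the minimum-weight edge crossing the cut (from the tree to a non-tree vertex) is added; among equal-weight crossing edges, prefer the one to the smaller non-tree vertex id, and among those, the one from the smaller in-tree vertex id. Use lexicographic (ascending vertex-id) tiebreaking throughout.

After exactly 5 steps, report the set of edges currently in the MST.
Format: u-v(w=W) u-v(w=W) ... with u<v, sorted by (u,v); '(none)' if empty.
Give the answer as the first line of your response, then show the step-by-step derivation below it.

0-5(w=6) 0-6(w=2) 2-5(w=6) 3-6(w=15) 6-7(w=8)

step 1: add edge 6-7 (w=8); MST = {6-7(w=8)}
step 2: add edge 0-6 (w=2); MST = {0-6(w=2) 6-7(w=8)}
step 3: add edge 0-5 (w=6); MST = {0-5(w=6) 0-6(w=2) 6-7(w=8)}
step 4: add edge 2-5 (w=6); MST = {0-5(w=6) 0-6(w=2) 2-5(w=6) 6-7(w=8)}
step 5: add edge 3-6 (w=15); MST = {0-5(w=6) 0-6(w=2) 2-5(w=6) 3-6(w=15) 6-7(w=8)}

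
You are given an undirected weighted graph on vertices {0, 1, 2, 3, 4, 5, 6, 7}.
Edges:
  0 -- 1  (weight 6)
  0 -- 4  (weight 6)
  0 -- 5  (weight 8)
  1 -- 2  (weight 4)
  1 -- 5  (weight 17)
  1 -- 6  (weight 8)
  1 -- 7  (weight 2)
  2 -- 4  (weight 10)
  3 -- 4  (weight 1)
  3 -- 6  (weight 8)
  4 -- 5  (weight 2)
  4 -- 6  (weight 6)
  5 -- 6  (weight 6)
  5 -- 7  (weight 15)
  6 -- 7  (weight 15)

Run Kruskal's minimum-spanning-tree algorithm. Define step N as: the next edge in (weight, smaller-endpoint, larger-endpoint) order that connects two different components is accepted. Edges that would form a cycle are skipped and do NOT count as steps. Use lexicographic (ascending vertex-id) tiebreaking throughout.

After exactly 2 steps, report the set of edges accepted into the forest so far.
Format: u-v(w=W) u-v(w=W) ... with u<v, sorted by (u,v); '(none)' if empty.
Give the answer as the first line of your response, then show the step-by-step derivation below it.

1-7(w=2) 3-4(w=1)

step 1: add edge 3-4 (w=1); MST = {3-4(w=1)}
step 2: add edge 1-7 (w=2); MST = {1-7(w=2) 3-4(w=1)}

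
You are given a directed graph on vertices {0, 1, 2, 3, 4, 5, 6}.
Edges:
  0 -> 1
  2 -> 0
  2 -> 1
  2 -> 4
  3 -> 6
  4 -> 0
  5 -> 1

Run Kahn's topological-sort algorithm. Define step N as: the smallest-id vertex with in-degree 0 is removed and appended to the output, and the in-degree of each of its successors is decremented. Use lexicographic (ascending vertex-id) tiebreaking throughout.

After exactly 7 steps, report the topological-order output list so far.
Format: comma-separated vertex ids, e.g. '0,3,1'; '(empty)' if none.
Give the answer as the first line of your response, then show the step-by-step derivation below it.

2,3,4,0,5,1,6

step 1: output 2; order=[2]; indeg=(1,2,0,0,0,0,1)
step 2: output 3; order=[2,3]; indeg=(1,2,0,0,0,0,0)
step 3: output 4; order=[2,3,4]; indeg=(0,2,0,0,0,0,0)
step 4: output 0; order=[2,3,4,0]; indeg=(0,1,0,0,0,0,0)
step 5: output 5; order=[2,3,4,0,5]; indeg=(0,0,0,0,0,0,0)
step 6: output 1; order=[2,3,4,0,5,1]; indeg=(0,0,0,0,0,0,0)
step 7: output 6; order=[2,3,4,0,5,1,6]; indeg=(0,0,0,0,0,0,0)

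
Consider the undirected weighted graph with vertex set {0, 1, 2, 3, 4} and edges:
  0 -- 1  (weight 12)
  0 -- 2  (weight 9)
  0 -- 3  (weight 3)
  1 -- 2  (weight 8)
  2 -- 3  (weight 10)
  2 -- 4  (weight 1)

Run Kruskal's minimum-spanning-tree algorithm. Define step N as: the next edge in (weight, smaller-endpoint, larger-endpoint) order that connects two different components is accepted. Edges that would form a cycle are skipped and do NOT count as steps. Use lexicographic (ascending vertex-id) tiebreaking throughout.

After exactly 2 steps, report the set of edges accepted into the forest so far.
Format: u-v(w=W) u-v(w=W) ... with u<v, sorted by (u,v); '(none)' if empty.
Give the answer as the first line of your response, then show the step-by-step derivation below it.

0-3(w=3) 2-4(w=1)

step 1: add edge 2-4 (w=1); MST = {2-4(w=1)}
step 2: add edge 0-3 (w=3); MST = {0-3(w=3) 2-4(w=1)}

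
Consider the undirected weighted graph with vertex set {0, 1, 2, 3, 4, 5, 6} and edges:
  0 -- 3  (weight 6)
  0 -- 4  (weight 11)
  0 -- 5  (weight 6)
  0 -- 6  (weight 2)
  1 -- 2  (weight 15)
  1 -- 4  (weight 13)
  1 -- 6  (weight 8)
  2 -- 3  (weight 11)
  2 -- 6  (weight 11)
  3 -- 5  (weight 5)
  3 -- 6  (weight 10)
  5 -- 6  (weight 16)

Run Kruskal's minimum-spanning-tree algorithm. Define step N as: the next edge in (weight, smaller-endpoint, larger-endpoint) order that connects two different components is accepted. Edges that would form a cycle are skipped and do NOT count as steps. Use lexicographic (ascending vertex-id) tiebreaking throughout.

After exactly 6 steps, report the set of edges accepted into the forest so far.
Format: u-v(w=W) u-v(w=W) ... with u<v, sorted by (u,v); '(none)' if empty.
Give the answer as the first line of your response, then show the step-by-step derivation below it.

0-3(w=6) 0-4(w=11) 0-6(w=2) 1-6(w=8) 2-3(w=11) 3-5(w=5)

step 1: add edge 0-6 (w=2); MST = {0-6(w=2)}
step 2: add edge 3-5 (w=5); MST = {0-6(w=2) 3-5(w=5)}
step 3: add edge 0-3 (w=6); MST = {0-3(w=6) 0-6(w=2) 3-5(w=5)}
step 4: add edge 1-6 (w=8); MST = {0-3(w=6) 0-6(w=2) 1-6(w=8) 3-5(w=5)}
step 5: add edge 0-4 (w=11); MST = {0-3(w=6) 0-4(w=11) 0-6(w=2) 1-6(w=8) 3-5(w=5)}
step 6: add edge 2-3 (w=11); MST = {0-3(w=6) 0-4(w=11) 0-6(w=2) 1-6(w=8) 2-3(w=11) 3-5(w=5)}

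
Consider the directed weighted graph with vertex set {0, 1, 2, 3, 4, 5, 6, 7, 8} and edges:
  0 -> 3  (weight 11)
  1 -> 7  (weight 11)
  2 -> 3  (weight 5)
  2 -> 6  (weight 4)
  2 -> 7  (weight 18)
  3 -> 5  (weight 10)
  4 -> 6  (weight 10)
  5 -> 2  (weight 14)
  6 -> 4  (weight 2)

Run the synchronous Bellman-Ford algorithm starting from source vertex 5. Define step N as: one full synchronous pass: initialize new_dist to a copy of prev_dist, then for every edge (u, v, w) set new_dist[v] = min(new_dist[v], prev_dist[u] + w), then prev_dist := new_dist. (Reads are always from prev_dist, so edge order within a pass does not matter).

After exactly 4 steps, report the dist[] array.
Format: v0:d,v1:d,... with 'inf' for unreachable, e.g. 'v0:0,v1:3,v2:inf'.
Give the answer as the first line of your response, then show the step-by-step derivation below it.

v0:inf,v1:inf,v2:14,v3:19,v4:20,v5:0,v6:18,v7:32,v8:inf

step 1: dist = v0:inf,v1:inf,v2:14,v3:inf,v4:inf,v5:0,v6:inf,v7:inf,v8:inf
step 2: dist = v0:inf,v1:inf,v2:14,v3:19,v4:inf,v5:0,v6:18,v7:32,v8:inf
step 3: dist = v0:inf,v1:inf,v2:14,v3:19,v4:20,v5:0,v6:18,v7:32,v8:inf
step 4: dist = v0:inf,v1:inf,v2:14,v3:19,v4:20,v5:0,v6:18,v7:32,v8:inf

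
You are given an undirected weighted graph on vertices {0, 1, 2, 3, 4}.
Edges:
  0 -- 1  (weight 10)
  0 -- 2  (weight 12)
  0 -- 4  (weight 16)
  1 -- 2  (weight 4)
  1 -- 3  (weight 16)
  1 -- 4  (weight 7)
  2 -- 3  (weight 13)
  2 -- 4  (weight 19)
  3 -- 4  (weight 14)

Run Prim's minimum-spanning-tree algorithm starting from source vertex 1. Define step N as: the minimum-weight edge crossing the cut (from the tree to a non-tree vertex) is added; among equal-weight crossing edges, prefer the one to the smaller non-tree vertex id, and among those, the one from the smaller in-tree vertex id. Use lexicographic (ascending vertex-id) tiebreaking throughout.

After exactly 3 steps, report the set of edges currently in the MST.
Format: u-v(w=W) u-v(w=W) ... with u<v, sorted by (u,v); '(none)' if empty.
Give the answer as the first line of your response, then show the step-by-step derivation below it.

0-1(w=10) 1-2(w=4) 1-4(w=7)

step 1: add edge 1-2 (w=4); MST = {1-2(w=4)}
step 2: add edge 1-4 (w=7); MST = {1-2(w=4) 1-4(w=7)}
step 3: add edge 0-1 (w=10); MST = {0-1(w=10) 1-2(w=4) 1-4(w=7)}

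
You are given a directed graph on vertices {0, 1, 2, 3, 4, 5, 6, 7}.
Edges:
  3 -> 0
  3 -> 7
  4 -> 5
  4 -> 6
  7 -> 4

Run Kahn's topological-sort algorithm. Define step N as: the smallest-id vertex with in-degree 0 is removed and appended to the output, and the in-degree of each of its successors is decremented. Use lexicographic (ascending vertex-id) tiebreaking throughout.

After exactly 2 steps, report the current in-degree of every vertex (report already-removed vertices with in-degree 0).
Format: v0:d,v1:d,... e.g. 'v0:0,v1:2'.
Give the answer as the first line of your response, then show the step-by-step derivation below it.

v0:1,v1:0,v2:0,v3:0,v4:1,v5:1,v6:1,v7:1

step 1: output 1; order=[1]; indeg=(1,0,0,0,1,1,1,1)
step 2: output 2; order=[1,2]; indeg=(1,0,0,0,1,1,1,1)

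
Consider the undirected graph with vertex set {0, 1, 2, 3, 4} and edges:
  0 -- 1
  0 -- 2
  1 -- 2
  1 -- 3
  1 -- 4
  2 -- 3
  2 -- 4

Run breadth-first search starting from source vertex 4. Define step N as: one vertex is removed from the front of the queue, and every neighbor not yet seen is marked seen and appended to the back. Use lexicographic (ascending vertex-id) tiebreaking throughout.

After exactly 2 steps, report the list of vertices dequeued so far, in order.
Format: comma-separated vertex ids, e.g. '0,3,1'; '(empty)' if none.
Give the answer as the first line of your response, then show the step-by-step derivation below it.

4,1

step 1: dequeue 4; queue=[1,2]; order=4
step 2: dequeue 1; queue=[2,0,3]; order=4,1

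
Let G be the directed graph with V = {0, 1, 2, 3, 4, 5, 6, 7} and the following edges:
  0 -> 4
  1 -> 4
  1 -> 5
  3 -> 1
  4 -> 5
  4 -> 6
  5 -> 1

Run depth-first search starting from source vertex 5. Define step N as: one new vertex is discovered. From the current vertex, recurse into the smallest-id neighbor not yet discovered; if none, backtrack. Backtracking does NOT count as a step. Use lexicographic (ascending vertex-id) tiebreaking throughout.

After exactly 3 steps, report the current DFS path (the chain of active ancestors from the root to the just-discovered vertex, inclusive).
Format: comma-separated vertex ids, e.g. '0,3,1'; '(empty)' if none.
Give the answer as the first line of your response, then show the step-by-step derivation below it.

5,1,4

step 1: discover 5; path=5; order=5
step 2: discover 1; path=5>1; order=5,1
step 3: discover 4; path=5>1>4; order=5,1,4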